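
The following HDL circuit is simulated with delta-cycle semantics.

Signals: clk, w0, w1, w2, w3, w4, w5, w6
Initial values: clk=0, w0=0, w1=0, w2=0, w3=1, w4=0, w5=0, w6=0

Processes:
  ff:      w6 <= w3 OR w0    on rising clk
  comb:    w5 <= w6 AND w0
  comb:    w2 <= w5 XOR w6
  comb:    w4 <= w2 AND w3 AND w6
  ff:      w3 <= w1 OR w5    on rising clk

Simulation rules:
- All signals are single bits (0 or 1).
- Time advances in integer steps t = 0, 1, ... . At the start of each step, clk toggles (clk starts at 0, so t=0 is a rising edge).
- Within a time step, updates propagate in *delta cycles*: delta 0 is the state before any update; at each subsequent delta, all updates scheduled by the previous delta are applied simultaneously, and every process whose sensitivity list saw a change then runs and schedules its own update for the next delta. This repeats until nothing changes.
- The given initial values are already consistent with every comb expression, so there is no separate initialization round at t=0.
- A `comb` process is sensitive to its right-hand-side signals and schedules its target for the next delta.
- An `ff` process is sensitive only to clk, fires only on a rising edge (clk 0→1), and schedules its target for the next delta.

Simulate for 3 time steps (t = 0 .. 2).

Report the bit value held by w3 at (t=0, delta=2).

[bits: w3,w6,w0,w2,w1,w4,w5,clk]
t=0: Δ0=10000000 Δ1=10000001 Δ2=01000001 Δ3=01010001 | 3Δ
t=1: Δ0=01010001 Δ1=01010000 | 1Δ
t=2: Δ0=01010000 Δ1=01010001 Δ2=00010001 Δ3=00000001 | 3Δ

0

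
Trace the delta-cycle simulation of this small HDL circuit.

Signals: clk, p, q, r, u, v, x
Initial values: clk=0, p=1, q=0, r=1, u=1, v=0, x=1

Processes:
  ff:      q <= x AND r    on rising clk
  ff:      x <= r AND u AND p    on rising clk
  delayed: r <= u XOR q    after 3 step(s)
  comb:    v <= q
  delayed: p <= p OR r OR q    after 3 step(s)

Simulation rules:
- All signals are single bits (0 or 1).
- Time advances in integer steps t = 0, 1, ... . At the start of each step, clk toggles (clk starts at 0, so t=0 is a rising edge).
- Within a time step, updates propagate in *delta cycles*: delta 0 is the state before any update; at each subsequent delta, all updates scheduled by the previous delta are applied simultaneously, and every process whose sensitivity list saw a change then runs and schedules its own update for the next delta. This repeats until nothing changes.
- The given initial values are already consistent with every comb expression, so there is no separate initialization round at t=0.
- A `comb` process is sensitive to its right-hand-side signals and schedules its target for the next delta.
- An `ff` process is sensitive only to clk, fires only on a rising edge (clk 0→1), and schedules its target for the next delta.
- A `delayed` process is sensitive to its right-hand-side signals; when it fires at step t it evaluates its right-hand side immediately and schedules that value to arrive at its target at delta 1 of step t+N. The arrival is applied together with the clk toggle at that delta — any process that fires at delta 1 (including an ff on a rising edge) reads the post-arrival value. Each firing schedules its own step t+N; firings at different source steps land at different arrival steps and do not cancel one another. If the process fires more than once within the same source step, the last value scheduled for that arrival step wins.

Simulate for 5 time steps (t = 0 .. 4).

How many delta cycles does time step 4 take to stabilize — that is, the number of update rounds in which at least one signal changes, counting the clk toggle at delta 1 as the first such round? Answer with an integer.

t0.Δ0 x=1 clk=0 r=1 q=0 u=1 p=1 v=0
t0.Δ1 x=1 clk=1 r=1 q=0 u=1 p=1 v=0
t0.Δ2 x=1 clk=1 r=1 q=1 u=1 p=1 v=0
t0.Δ3 x=1 clk=1 r=1 q=1 u=1 p=1 v=1
t1.Δ0 x=1 clk=1 r=1 q=1 u=1 p=1 v=1
t1.Δ1 x=1 clk=0 r=1 q=1 u=1 p=1 v=1
t2.Δ0 x=1 clk=0 r=1 q=1 u=1 p=1 v=1
t2.Δ1 x=1 clk=1 r=1 q=1 u=1 p=1 v=1
t3.Δ0 x=1 clk=1 r=1 q=1 u=1 p=1 v=1
t3.Δ1 x=1 clk=0 r=0 q=1 u=1 p=1 v=1
t4.Δ0 x=1 clk=0 r=0 q=1 u=1 p=1 v=1
t4.Δ1 x=1 clk=1 r=0 q=1 u=1 p=1 v=1
t4.Δ2 x=0 clk=1 r=0 q=0 u=1 p=1 v=1
t4.Δ3 x=0 clk=1 r=0 q=0 u=1 p=1 v=0

3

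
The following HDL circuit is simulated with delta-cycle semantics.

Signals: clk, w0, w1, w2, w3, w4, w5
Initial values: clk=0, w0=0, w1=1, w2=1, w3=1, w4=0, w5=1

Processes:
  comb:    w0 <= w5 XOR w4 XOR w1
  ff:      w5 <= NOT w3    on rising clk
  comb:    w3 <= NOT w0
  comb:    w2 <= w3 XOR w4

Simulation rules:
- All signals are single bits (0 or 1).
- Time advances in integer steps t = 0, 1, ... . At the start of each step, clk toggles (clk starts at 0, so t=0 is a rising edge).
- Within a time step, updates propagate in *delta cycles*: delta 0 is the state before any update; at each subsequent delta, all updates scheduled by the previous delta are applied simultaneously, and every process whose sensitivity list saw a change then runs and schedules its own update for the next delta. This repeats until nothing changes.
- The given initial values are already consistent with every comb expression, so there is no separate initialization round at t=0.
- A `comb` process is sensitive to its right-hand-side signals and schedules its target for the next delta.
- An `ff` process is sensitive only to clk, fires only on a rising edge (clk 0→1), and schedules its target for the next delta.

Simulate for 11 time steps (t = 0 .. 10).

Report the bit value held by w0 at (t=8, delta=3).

[bits: clk,w0,w4,w5,w1,w2,w3]
t=0: Δ0=0001111 Δ1=1001111 Δ2=1000111 Δ3=1100111 Δ4=1100110 Δ5=1100100 | 5Δ
t=1: Δ0=1100100 Δ1=0100100 | 1Δ
t=2: Δ0=0100100 Δ1=1100100 Δ2=1101100 Δ3=1001100 Δ4=1001101 Δ5=1001111 | 5Δ
t=3: Δ0=1001111 Δ1=0001111 | 1Δ
t=4: Δ0=0001111 Δ1=1001111 Δ2=1000111 Δ3=1100111 Δ4=1100110 Δ5=1100100 | 5Δ
t=5: Δ0=1100100 Δ1=0100100 | 1Δ
t=6: Δ0=0100100 Δ1=1100100 Δ2=1101100 Δ3=1001100 Δ4=1001101 Δ5=1001111 | 5Δ
t=7: Δ0=1001111 Δ1=0001111 | 1Δ
t=8: Δ0=0001111 Δ1=1001111 Δ2=1000111 Δ3=1100111 Δ4=1100110 Δ5=1100100 | 5Δ
t=9: Δ0=1100100 Δ1=0100100 | 1Δ
t=10: Δ0=0100100 Δ1=1100100 Δ2=1101100 Δ3=1001100 Δ4=1001101 Δ5=1001111 | 5Δ

1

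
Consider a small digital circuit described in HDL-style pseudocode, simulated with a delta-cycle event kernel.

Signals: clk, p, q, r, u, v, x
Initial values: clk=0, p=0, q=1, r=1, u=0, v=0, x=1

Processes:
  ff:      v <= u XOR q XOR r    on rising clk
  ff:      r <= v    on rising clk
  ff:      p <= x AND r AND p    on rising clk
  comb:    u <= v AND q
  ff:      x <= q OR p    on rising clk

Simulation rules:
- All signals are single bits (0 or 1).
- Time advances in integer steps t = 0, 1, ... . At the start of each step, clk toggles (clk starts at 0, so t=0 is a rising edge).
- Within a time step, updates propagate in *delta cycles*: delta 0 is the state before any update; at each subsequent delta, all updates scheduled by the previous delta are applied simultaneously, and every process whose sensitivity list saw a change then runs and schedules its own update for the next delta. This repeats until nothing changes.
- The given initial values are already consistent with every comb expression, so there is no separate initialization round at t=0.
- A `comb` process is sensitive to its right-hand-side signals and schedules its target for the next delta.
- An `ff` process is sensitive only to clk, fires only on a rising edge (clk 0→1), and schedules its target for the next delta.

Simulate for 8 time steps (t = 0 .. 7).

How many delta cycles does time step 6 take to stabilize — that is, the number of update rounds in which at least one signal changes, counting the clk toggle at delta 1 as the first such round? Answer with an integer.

2

t0.Δ0 q=1 v=0 p=0 clk=0 x=1 r=1 u=0
t0.Δ1 q=1 v=0 p=0 clk=1 x=1 r=1 u=0
t0.Δ2 q=1 v=0 p=0 clk=1 x=1 r=0 u=0
t1.Δ0 q=1 v=0 p=0 clk=1 x=1 r=0 u=0
t1.Δ1 q=1 v=0 p=0 clk=0 x=1 r=0 u=0
t2.Δ0 q=1 v=0 p=0 clk=0 x=1 r=0 u=0
t2.Δ1 q=1 v=0 p=0 clk=1 x=1 r=0 u=0
t2.Δ2 q=1 v=1 p=0 clk=1 x=1 r=0 u=0
t2.Δ3 q=1 v=1 p=0 clk=1 x=1 r=0 u=1
t3.Δ0 q=1 v=1 p=0 clk=1 x=1 r=0 u=1
t3.Δ1 q=1 v=1 p=0 clk=0 x=1 r=0 u=1
t4.Δ0 q=1 v=1 p=0 clk=0 x=1 r=0 u=1
t4.Δ1 q=1 v=1 p=0 clk=1 x=1 r=0 u=1
t4.Δ2 q=1 v=0 p=0 clk=1 x=1 r=1 u=1
t4.Δ3 q=1 v=0 p=0 clk=1 x=1 r=1 u=0
t5.Δ0 q=1 v=0 p=0 clk=1 x=1 r=1 u=0
t5.Δ1 q=1 v=0 p=0 clk=0 x=1 r=1 u=0
t6.Δ0 q=1 v=0 p=0 clk=0 x=1 r=1 u=0
t6.Δ1 q=1 v=0 p=0 clk=1 x=1 r=1 u=0
t6.Δ2 q=1 v=0 p=0 clk=1 x=1 r=0 u=0
t7.Δ0 q=1 v=0 p=0 clk=1 x=1 r=0 u=0
t7.Δ1 q=1 v=0 p=0 clk=0 x=1 r=0 u=0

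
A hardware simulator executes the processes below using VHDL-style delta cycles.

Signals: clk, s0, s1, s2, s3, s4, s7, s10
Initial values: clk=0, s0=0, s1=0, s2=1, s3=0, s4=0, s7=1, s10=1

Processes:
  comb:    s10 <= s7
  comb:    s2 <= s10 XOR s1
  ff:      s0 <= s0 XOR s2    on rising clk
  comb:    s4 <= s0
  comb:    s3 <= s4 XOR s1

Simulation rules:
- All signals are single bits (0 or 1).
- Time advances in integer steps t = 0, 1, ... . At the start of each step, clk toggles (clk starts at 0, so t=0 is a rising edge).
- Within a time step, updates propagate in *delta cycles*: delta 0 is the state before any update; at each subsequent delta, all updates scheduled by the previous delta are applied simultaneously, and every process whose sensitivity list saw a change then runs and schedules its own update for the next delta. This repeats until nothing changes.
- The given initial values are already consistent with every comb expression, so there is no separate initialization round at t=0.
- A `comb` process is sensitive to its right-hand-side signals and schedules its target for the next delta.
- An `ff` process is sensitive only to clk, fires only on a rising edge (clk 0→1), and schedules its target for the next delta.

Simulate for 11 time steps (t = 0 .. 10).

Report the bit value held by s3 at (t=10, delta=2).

1

t=0 Δ0: s2=1 clk=0 s4=0 s0=0 s10=1 s7=1 s1=0 s3=0
  Δ1: clk:0→1
  Δ2: s0:0→1
  Δ3: s4:0→1
  Δ4: s3:0→1
  (4Δ to stable)
t=1 Δ0: s2=1 clk=1 s4=1 s0=1 s10=1 s7=1 s1=0 s3=1
  Δ1: clk:1→0
  (1Δ to stable)
t=2 Δ0: s2=1 clk=0 s4=1 s0=1 s10=1 s7=1 s1=0 s3=1
  Δ1: clk:0→1
  Δ2: s0:1→0
  Δ3: s4:1→0
  Δ4: s3:1→0
  (4Δ to stable)
t=3 Δ0: s2=1 clk=1 s4=0 s0=0 s10=1 s7=1 s1=0 s3=0
  Δ1: clk:1→0
  (1Δ to stable)
t=4 Δ0: s2=1 clk=0 s4=0 s0=0 s10=1 s7=1 s1=0 s3=0
  Δ1: clk:0→1
  Δ2: s0:0→1
  Δ3: s4:0→1
  Δ4: s3:0→1
  (4Δ to stable)
t=5 Δ0: s2=1 clk=1 s4=1 s0=1 s10=1 s7=1 s1=0 s3=1
  Δ1: clk:1→0
  (1Δ to stable)
t=6 Δ0: s2=1 clk=0 s4=1 s0=1 s10=1 s7=1 s1=0 s3=1
  Δ1: clk:0→1
  Δ2: s0:1→0
  Δ3: s4:1→0
  Δ4: s3:1→0
  (4Δ to stable)
t=7 Δ0: s2=1 clk=1 s4=0 s0=0 s10=1 s7=1 s1=0 s3=0
  Δ1: clk:1→0
  (1Δ to stable)
t=8 Δ0: s2=1 clk=0 s4=0 s0=0 s10=1 s7=1 s1=0 s3=0
  Δ1: clk:0→1
  Δ2: s0:0→1
  Δ3: s4:0→1
  Δ4: s3:0→1
  (4Δ to stable)
t=9 Δ0: s2=1 clk=1 s4=1 s0=1 s10=1 s7=1 s1=0 s3=1
  Δ1: clk:1→0
  (1Δ to stable)
t=10 Δ0: s2=1 clk=0 s4=1 s0=1 s10=1 s7=1 s1=0 s3=1
  Δ1: clk:0→1
  Δ2: s0:1→0
  Δ3: s4:1→0
  Δ4: s3:1→0
  (4Δ to stable)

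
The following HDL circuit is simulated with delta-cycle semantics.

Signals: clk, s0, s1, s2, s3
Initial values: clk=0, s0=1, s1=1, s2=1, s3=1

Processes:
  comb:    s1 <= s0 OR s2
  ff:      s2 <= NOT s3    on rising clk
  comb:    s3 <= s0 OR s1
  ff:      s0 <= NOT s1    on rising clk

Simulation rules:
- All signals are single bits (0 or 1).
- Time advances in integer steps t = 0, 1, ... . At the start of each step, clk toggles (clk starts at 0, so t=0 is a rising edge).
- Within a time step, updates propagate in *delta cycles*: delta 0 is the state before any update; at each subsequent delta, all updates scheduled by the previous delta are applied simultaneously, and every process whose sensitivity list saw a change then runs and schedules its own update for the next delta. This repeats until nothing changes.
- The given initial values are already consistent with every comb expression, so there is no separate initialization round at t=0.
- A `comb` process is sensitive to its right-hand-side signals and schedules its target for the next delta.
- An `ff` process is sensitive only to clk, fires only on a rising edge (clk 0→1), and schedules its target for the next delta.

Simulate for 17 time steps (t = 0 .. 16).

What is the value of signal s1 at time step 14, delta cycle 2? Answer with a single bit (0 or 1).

0

t0.Δ0 s2=1 s1=1 s0=1 s3=1 clk=0
t0.Δ1 s2=1 s1=1 s0=1 s3=1 clk=1
t0.Δ2 s2=0 s1=1 s0=0 s3=1 clk=1
t0.Δ3 s2=0 s1=0 s0=0 s3=1 clk=1
t0.Δ4 s2=0 s1=0 s0=0 s3=0 clk=1
t1.Δ0 s2=0 s1=0 s0=0 s3=0 clk=1
t1.Δ1 s2=0 s1=0 s0=0 s3=0 clk=0
t2.Δ0 s2=0 s1=0 s0=0 s3=0 clk=0
t2.Δ1 s2=0 s1=0 s0=0 s3=0 clk=1
t2.Δ2 s2=1 s1=0 s0=1 s3=0 clk=1
t2.Δ3 s2=1 s1=1 s0=1 s3=1 clk=1
t3.Δ0 s2=1 s1=1 s0=1 s3=1 clk=1
t3.Δ1 s2=1 s1=1 s0=1 s3=1 clk=0
t4.Δ0 s2=1 s1=1 s0=1 s3=1 clk=0
t4.Δ1 s2=1 s1=1 s0=1 s3=1 clk=1
t4.Δ2 s2=0 s1=1 s0=0 s3=1 clk=1
t4.Δ3 s2=0 s1=0 s0=0 s3=1 clk=1
t4.Δ4 s2=0 s1=0 s0=0 s3=0 clk=1
t5.Δ0 s2=0 s1=0 s0=0 s3=0 clk=1
t5.Δ1 s2=0 s1=0 s0=0 s3=0 clk=0
t6.Δ0 s2=0 s1=0 s0=0 s3=0 clk=0
t6.Δ1 s2=0 s1=0 s0=0 s3=0 clk=1
t6.Δ2 s2=1 s1=0 s0=1 s3=0 clk=1
t6.Δ3 s2=1 s1=1 s0=1 s3=1 clk=1
t7.Δ0 s2=1 s1=1 s0=1 s3=1 clk=1
t7.Δ1 s2=1 s1=1 s0=1 s3=1 clk=0
t8.Δ0 s2=1 s1=1 s0=1 s3=1 clk=0
t8.Δ1 s2=1 s1=1 s0=1 s3=1 clk=1
t8.Δ2 s2=0 s1=1 s0=0 s3=1 clk=1
t8.Δ3 s2=0 s1=0 s0=0 s3=1 clk=1
t8.Δ4 s2=0 s1=0 s0=0 s3=0 clk=1
t9.Δ0 s2=0 s1=0 s0=0 s3=0 clk=1
t9.Δ1 s2=0 s1=0 s0=0 s3=0 clk=0
t10.Δ0 s2=0 s1=0 s0=0 s3=0 clk=0
t10.Δ1 s2=0 s1=0 s0=0 s3=0 clk=1
t10.Δ2 s2=1 s1=0 s0=1 s3=0 clk=1
t10.Δ3 s2=1 s1=1 s0=1 s3=1 clk=1
t11.Δ0 s2=1 s1=1 s0=1 s3=1 clk=1
t11.Δ1 s2=1 s1=1 s0=1 s3=1 clk=0
t12.Δ0 s2=1 s1=1 s0=1 s3=1 clk=0
t12.Δ1 s2=1 s1=1 s0=1 s3=1 clk=1
t12.Δ2 s2=0 s1=1 s0=0 s3=1 clk=1
t12.Δ3 s2=0 s1=0 s0=0 s3=1 clk=1
t12.Δ4 s2=0 s1=0 s0=0 s3=0 clk=1
t13.Δ0 s2=0 s1=0 s0=0 s3=0 clk=1
t13.Δ1 s2=0 s1=0 s0=0 s3=0 clk=0
t14.Δ0 s2=0 s1=0 s0=0 s3=0 clk=0
t14.Δ1 s2=0 s1=0 s0=0 s3=0 clk=1
t14.Δ2 s2=1 s1=0 s0=1 s3=0 clk=1
t14.Δ3 s2=1 s1=1 s0=1 s3=1 clk=1
t15.Δ0 s2=1 s1=1 s0=1 s3=1 clk=1
t15.Δ1 s2=1 s1=1 s0=1 s3=1 clk=0
t16.Δ0 s2=1 s1=1 s0=1 s3=1 clk=0
t16.Δ1 s2=1 s1=1 s0=1 s3=1 clk=1
t16.Δ2 s2=0 s1=1 s0=0 s3=1 clk=1
t16.Δ3 s2=0 s1=0 s0=0 s3=1 clk=1
t16.Δ4 s2=0 s1=0 s0=0 s3=0 clk=1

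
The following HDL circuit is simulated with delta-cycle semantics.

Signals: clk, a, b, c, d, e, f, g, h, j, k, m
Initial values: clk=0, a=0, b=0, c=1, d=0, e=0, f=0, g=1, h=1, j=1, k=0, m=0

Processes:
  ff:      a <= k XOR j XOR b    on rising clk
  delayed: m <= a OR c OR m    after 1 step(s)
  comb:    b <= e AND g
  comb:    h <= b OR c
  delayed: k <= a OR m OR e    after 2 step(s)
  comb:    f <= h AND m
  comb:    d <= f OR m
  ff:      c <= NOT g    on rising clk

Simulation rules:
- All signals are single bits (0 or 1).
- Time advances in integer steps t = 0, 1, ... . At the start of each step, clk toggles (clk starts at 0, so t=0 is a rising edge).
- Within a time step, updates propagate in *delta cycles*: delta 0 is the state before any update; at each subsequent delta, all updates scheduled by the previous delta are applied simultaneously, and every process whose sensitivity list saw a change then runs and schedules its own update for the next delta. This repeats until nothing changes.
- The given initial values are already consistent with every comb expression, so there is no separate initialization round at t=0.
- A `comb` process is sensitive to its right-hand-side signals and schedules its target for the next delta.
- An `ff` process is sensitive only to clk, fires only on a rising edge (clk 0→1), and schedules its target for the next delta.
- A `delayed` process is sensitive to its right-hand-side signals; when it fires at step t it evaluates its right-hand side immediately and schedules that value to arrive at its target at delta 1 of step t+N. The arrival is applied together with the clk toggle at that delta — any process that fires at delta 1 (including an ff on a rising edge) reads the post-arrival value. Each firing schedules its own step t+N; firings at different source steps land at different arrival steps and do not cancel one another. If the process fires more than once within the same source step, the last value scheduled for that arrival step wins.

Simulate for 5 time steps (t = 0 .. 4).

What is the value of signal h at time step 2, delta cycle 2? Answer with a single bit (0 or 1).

0

t=0 Δ0: h=1 g=1 c=1 b=0 m=0 e=0 d=0 k=0 a=0 clk=0 j=1 f=0
  Δ1: clk:0→1
  Δ2: c:1→0, a:0→1
  Δ3: h:1→0
  (3Δ to stable)
t=1 Δ0: h=0 g=1 c=0 b=0 m=0 e=0 d=0 k=0 a=1 clk=1 j=1 f=0
  Δ1: m:0→1, clk:1→0
  Δ2: d:0→1
  (2Δ to stable)
t=2 Δ0: h=0 g=1 c=0 b=0 m=1 e=0 d=1 k=0 a=1 clk=0 j=1 f=0
  Δ1: k:0→1, clk:0→1
  Δ2: a:1→0
  (2Δ to stable)
t=3 Δ0: h=0 g=1 c=0 b=0 m=1 e=0 d=1 k=1 a=0 clk=1 j=1 f=0
  Δ1: clk:1→0
  (1Δ to stable)
t=4 Δ0: h=0 g=1 c=0 b=0 m=1 e=0 d=1 k=1 a=0 clk=0 j=1 f=0
  Δ1: clk:0→1
  (1Δ to stable)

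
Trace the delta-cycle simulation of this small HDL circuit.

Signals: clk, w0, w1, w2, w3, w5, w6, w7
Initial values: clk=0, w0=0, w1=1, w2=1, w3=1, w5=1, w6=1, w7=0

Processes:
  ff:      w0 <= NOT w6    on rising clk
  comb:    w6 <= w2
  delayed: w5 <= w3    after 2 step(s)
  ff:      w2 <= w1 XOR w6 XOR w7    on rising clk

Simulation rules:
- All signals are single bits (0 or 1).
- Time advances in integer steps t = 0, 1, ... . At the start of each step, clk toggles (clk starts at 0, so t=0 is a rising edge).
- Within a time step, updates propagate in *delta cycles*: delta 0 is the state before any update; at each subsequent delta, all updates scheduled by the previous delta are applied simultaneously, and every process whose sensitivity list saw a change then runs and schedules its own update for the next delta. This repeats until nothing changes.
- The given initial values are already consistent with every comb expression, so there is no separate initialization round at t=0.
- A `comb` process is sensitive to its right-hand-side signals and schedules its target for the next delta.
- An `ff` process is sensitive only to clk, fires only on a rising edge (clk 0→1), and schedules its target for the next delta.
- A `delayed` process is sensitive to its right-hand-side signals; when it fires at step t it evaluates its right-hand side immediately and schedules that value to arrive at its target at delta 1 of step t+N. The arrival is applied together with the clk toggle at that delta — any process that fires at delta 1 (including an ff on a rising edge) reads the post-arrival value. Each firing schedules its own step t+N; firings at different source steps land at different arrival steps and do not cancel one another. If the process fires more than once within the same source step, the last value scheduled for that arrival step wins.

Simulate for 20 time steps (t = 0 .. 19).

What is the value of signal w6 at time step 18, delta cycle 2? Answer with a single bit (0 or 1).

0

t=0 Δ0: clk=0 w2=1 w3=1 w5=1 w6=1 w7=0 w1=1 w0=0
  Δ1: clk:0→1
  Δ2: w2:1→0
  Δ3: w6:1→0
  (3Δ to stable)
t=1 Δ0: clk=1 w2=0 w3=1 w5=1 w6=0 w7=0 w1=1 w0=0
  Δ1: clk:1→0
  (1Δ to stable)
t=2 Δ0: clk=0 w2=0 w3=1 w5=1 w6=0 w7=0 w1=1 w0=0
  Δ1: clk:0→1
  Δ2: w2:0→1, w0:0→1
  Δ3: w6:0→1
  (3Δ to stable)
t=3 Δ0: clk=1 w2=1 w3=1 w5=1 w6=1 w7=0 w1=1 w0=1
  Δ1: clk:1→0
  (1Δ to stable)
t=4 Δ0: clk=0 w2=1 w3=1 w5=1 w6=1 w7=0 w1=1 w0=1
  Δ1: clk:0→1
  Δ2: w2:1→0, w0:1→0
  Δ3: w6:1→0
  (3Δ to stable)
t=5 Δ0: clk=1 w2=0 w3=1 w5=1 w6=0 w7=0 w1=1 w0=0
  Δ1: clk:1→0
  (1Δ to stable)
t=6 Δ0: clk=0 w2=0 w3=1 w5=1 w6=0 w7=0 w1=1 w0=0
  Δ1: clk:0→1
  Δ2: w2:0→1, w0:0→1
  Δ3: w6:0→1
  (3Δ to stable)
t=7 Δ0: clk=1 w2=1 w3=1 w5=1 w6=1 w7=0 w1=1 w0=1
  Δ1: clk:1→0
  (1Δ to stable)
t=8 Δ0: clk=0 w2=1 w3=1 w5=1 w6=1 w7=0 w1=1 w0=1
  Δ1: clk:0→1
  Δ2: w2:1→0, w0:1→0
  Δ3: w6:1→0
  (3Δ to stable)
t=9 Δ0: clk=1 w2=0 w3=1 w5=1 w6=0 w7=0 w1=1 w0=0
  Δ1: clk:1→0
  (1Δ to stable)
t=10 Δ0: clk=0 w2=0 w3=1 w5=1 w6=0 w7=0 w1=1 w0=0
  Δ1: clk:0→1
  Δ2: w2:0→1, w0:0→1
  Δ3: w6:0→1
  (3Δ to stable)
t=11 Δ0: clk=1 w2=1 w3=1 w5=1 w6=1 w7=0 w1=1 w0=1
  Δ1: clk:1→0
  (1Δ to stable)
t=12 Δ0: clk=0 w2=1 w3=1 w5=1 w6=1 w7=0 w1=1 w0=1
  Δ1: clk:0→1
  Δ2: w2:1→0, w0:1→0
  Δ3: w6:1→0
  (3Δ to stable)
t=13 Δ0: clk=1 w2=0 w3=1 w5=1 w6=0 w7=0 w1=1 w0=0
  Δ1: clk:1→0
  (1Δ to stable)
t=14 Δ0: clk=0 w2=0 w3=1 w5=1 w6=0 w7=0 w1=1 w0=0
  Δ1: clk:0→1
  Δ2: w2:0→1, w0:0→1
  Δ3: w6:0→1
  (3Δ to stable)
t=15 Δ0: clk=1 w2=1 w3=1 w5=1 w6=1 w7=0 w1=1 w0=1
  Δ1: clk:1→0
  (1Δ to stable)
t=16 Δ0: clk=0 w2=1 w3=1 w5=1 w6=1 w7=0 w1=1 w0=1
  Δ1: clk:0→1
  Δ2: w2:1→0, w0:1→0
  Δ3: w6:1→0
  (3Δ to stable)
t=17 Δ0: clk=1 w2=0 w3=1 w5=1 w6=0 w7=0 w1=1 w0=0
  Δ1: clk:1→0
  (1Δ to stable)
t=18 Δ0: clk=0 w2=0 w3=1 w5=1 w6=0 w7=0 w1=1 w0=0
  Δ1: clk:0→1
  Δ2: w2:0→1, w0:0→1
  Δ3: w6:0→1
  (3Δ to stable)
t=19 Δ0: clk=1 w2=1 w3=1 w5=1 w6=1 w7=0 w1=1 w0=1
  Δ1: clk:1→0
  (1Δ to stable)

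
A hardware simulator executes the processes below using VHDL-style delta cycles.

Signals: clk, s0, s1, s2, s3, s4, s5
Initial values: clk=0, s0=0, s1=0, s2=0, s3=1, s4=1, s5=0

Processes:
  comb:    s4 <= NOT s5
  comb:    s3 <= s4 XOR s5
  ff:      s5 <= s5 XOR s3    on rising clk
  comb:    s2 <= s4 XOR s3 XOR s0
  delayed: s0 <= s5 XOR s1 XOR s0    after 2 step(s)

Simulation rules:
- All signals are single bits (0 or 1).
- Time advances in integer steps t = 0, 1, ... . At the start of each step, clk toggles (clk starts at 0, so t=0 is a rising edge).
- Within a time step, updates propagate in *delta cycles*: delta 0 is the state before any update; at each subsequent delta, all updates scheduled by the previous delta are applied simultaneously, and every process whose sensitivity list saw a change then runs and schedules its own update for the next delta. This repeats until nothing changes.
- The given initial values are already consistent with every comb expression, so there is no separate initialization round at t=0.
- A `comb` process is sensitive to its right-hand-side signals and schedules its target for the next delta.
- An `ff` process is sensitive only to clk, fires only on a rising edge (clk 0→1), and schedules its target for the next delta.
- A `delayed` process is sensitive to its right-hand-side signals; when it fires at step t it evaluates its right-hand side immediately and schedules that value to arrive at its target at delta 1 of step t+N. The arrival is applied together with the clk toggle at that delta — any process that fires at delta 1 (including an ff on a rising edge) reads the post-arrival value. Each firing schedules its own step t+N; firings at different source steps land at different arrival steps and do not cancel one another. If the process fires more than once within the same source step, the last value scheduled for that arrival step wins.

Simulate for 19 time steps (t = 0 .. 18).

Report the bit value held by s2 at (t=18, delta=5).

1

t=0 Δ0: s0=0 s5=0 clk=0 s2=0 s3=1 s1=0 s4=1
  Δ1: clk:0→1
  Δ2: s5:0→1
  Δ3: s3:1→0, s4:1→0
  Δ4: s3:0→1
  Δ5: s2:0→1
  (5Δ to stable)
t=1 Δ0: s0=0 s5=1 clk=1 s2=1 s3=1 s1=0 s4=0
  Δ1: clk:1→0
  (1Δ to stable)
t=2 Δ0: s0=0 s5=1 clk=0 s2=1 s3=1 s1=0 s4=0
  Δ1: s0:0→1, clk:0→1
  Δ2: s5:1→0, s2:1→0
  Δ3: s3:1→0, s4:0→1
  Δ4: s3:0→1
  Δ5: s2:0→1
  (5Δ to stable)
t=3 Δ0: s0=1 s5=0 clk=1 s2=1 s3=1 s1=0 s4=1
  Δ1: clk:1→0
  (1Δ to stable)
t=4 Δ0: s0=1 s5=0 clk=0 s2=1 s3=1 s1=0 s4=1
  Δ1: clk:0→1
  Δ2: s5:0→1
  Δ3: s3:1→0, s4:1→0
  Δ4: s3:0→1
  Δ5: s2:1→0
  (5Δ to stable)
t=5 Δ0: s0=1 s5=1 clk=1 s2=0 s3=1 s1=0 s4=0
  Δ1: clk:1→0
  (1Δ to stable)
t=6 Δ0: s0=1 s5=1 clk=0 s2=0 s3=1 s1=0 s4=0
  Δ1: s0:1→0, clk:0→1
  Δ2: s5:1→0, s2:0→1
  Δ3: s3:1→0, s4:0→1
  Δ4: s3:0→1
  Δ5: s2:1→0
  (5Δ to stable)
t=7 Δ0: s0=0 s5=0 clk=1 s2=0 s3=1 s1=0 s4=1
  Δ1: clk:1→0
  (1Δ to stable)
t=8 Δ0: s0=0 s5=0 clk=0 s2=0 s3=1 s1=0 s4=1
  Δ1: clk:0→1
  Δ2: s5:0→1
  Δ3: s3:1→0, s4:1→0
  Δ4: s3:0→1
  Δ5: s2:0→1
  (5Δ to stable)
t=9 Δ0: s0=0 s5=1 clk=1 s2=1 s3=1 s1=0 s4=0
  Δ1: clk:1→0
  (1Δ to stable)
t=10 Δ0: s0=0 s5=1 clk=0 s2=1 s3=1 s1=0 s4=0
  Δ1: s0:0→1, clk:0→1
  Δ2: s5:1→0, s2:1→0
  Δ3: s3:1→0, s4:0→1
  Δ4: s3:0→1
  Δ5: s2:0→1
  (5Δ to stable)
t=11 Δ0: s0=1 s5=0 clk=1 s2=1 s3=1 s1=0 s4=1
  Δ1: clk:1→0
  (1Δ to stable)
t=12 Δ0: s0=1 s5=0 clk=0 s2=1 s3=1 s1=0 s4=1
  Δ1: clk:0→1
  Δ2: s5:0→1
  Δ3: s3:1→0, s4:1→0
  Δ4: s3:0→1
  Δ5: s2:1→0
  (5Δ to stable)
t=13 Δ0: s0=1 s5=1 clk=1 s2=0 s3=1 s1=0 s4=0
  Δ1: clk:1→0
  (1Δ to stable)
t=14 Δ0: s0=1 s5=1 clk=0 s2=0 s3=1 s1=0 s4=0
  Δ1: s0:1→0, clk:0→1
  Δ2: s5:1→0, s2:0→1
  Δ3: s3:1→0, s4:0→1
  Δ4: s3:0→1
  Δ5: s2:1→0
  (5Δ to stable)
t=15 Δ0: s0=0 s5=0 clk=1 s2=0 s3=1 s1=0 s4=1
  Δ1: clk:1→0
  (1Δ to stable)
t=16 Δ0: s0=0 s5=0 clk=0 s2=0 s3=1 s1=0 s4=1
  Δ1: clk:0→1
  Δ2: s5:0→1
  Δ3: s3:1→0, s4:1→0
  Δ4: s3:0→1
  Δ5: s2:0→1
  (5Δ to stable)
t=17 Δ0: s0=0 s5=1 clk=1 s2=1 s3=1 s1=0 s4=0
  Δ1: clk:1→0
  (1Δ to stable)
t=18 Δ0: s0=0 s5=1 clk=0 s2=1 s3=1 s1=0 s4=0
  Δ1: s0:0→1, clk:0→1
  Δ2: s5:1→0, s2:1→0
  Δ3: s3:1→0, s4:0→1
  Δ4: s3:0→1
  Δ5: s2:0→1
  (5Δ to stable)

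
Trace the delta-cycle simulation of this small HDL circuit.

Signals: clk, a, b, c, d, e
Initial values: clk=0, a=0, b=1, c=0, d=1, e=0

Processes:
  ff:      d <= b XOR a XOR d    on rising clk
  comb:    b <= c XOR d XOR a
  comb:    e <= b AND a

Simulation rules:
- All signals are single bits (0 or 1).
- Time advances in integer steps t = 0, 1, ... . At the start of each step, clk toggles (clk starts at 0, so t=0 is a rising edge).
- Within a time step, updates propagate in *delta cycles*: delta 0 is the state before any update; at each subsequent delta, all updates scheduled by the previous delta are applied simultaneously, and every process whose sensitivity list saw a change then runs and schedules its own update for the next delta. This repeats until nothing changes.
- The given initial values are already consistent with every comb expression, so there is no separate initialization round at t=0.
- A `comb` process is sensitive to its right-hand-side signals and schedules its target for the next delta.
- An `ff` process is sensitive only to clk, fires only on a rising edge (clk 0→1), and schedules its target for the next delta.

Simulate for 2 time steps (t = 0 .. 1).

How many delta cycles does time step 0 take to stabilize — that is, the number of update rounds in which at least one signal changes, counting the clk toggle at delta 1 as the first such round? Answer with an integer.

3

[bits: e,b,a,d,c,clk]
t=0: Δ0=010100 Δ1=010101 Δ2=010001 Δ3=000001 | 3Δ
t=1: Δ0=000001 Δ1=000000 | 1Δ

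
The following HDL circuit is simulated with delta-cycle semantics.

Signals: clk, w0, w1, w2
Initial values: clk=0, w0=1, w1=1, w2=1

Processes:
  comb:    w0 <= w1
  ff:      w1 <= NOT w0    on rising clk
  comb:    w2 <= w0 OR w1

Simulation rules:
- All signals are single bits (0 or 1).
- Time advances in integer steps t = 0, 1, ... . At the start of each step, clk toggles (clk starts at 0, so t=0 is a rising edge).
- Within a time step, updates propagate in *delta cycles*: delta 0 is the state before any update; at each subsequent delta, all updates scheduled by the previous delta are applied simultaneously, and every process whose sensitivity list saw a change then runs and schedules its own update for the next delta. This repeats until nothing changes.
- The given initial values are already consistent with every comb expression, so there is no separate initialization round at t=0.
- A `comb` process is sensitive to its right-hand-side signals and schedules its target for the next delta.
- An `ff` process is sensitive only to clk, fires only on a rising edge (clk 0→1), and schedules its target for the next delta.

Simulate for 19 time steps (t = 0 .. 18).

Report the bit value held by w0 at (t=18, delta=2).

0

t=0 Δ0: clk=0 w0=1 w2=1 w1=1
  Δ1: clk:0→1
  Δ2: w1:1→0
  Δ3: w0:1→0
  Δ4: w2:1→0
  (4Δ to stable)
t=1 Δ0: clk=1 w0=0 w2=0 w1=0
  Δ1: clk:1→0
  (1Δ to stable)
t=2 Δ0: clk=0 w0=0 w2=0 w1=0
  Δ1: clk:0→1
  Δ2: w1:0→1
  Δ3: w0:0→1, w2:0→1
  (3Δ to stable)
t=3 Δ0: clk=1 w0=1 w2=1 w1=1
  Δ1: clk:1→0
  (1Δ to stable)
t=4 Δ0: clk=0 w0=1 w2=1 w1=1
  Δ1: clk:0→1
  Δ2: w1:1→0
  Δ3: w0:1→0
  Δ4: w2:1→0
  (4Δ to stable)
t=5 Δ0: clk=1 w0=0 w2=0 w1=0
  Δ1: clk:1→0
  (1Δ to stable)
t=6 Δ0: clk=0 w0=0 w2=0 w1=0
  Δ1: clk:0→1
  Δ2: w1:0→1
  Δ3: w0:0→1, w2:0→1
  (3Δ to stable)
t=7 Δ0: clk=1 w0=1 w2=1 w1=1
  Δ1: clk:1→0
  (1Δ to stable)
t=8 Δ0: clk=0 w0=1 w2=1 w1=1
  Δ1: clk:0→1
  Δ2: w1:1→0
  Δ3: w0:1→0
  Δ4: w2:1→0
  (4Δ to stable)
t=9 Δ0: clk=1 w0=0 w2=0 w1=0
  Δ1: clk:1→0
  (1Δ to stable)
t=10 Δ0: clk=0 w0=0 w2=0 w1=0
  Δ1: clk:0→1
  Δ2: w1:0→1
  Δ3: w0:0→1, w2:0→1
  (3Δ to stable)
t=11 Δ0: clk=1 w0=1 w2=1 w1=1
  Δ1: clk:1→0
  (1Δ to stable)
t=12 Δ0: clk=0 w0=1 w2=1 w1=1
  Δ1: clk:0→1
  Δ2: w1:1→0
  Δ3: w0:1→0
  Δ4: w2:1→0
  (4Δ to stable)
t=13 Δ0: clk=1 w0=0 w2=0 w1=0
  Δ1: clk:1→0
  (1Δ to stable)
t=14 Δ0: clk=0 w0=0 w2=0 w1=0
  Δ1: clk:0→1
  Δ2: w1:0→1
  Δ3: w0:0→1, w2:0→1
  (3Δ to stable)
t=15 Δ0: clk=1 w0=1 w2=1 w1=1
  Δ1: clk:1→0
  (1Δ to stable)
t=16 Δ0: clk=0 w0=1 w2=1 w1=1
  Δ1: clk:0→1
  Δ2: w1:1→0
  Δ3: w0:1→0
  Δ4: w2:1→0
  (4Δ to stable)
t=17 Δ0: clk=1 w0=0 w2=0 w1=0
  Δ1: clk:1→0
  (1Δ to stable)
t=18 Δ0: clk=0 w0=0 w2=0 w1=0
  Δ1: clk:0→1
  Δ2: w1:0→1
  Δ3: w0:0→1, w2:0→1
  (3Δ to stable)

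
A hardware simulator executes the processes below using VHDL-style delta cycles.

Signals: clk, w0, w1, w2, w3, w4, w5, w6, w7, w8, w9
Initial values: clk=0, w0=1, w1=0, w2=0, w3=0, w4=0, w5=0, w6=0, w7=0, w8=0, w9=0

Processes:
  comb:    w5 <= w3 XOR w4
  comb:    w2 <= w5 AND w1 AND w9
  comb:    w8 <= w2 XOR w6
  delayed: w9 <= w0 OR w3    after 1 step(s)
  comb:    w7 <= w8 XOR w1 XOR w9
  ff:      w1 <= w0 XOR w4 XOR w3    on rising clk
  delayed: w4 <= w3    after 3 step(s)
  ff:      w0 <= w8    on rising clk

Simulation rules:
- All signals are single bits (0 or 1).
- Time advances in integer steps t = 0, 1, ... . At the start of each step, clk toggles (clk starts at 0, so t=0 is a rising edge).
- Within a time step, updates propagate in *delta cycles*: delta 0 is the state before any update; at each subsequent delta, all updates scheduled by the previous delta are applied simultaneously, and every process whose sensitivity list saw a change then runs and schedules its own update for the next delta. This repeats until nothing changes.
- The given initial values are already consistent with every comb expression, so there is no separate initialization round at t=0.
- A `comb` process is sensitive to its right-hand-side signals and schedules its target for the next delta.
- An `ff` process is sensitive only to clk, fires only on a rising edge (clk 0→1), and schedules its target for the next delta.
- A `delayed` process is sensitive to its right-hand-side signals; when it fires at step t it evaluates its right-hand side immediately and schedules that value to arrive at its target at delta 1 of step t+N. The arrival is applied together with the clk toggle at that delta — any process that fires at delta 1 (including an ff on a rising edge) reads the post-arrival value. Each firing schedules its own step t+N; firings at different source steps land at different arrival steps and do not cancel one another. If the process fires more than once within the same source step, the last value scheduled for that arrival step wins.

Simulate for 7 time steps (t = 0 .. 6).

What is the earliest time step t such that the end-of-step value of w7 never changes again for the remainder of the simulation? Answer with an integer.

2

t=0 Δ0: w5=0 w8=0 w1=0 w0=1 w7=0 w6=0 clk=0 w3=0 w4=0 w2=0 w9=0
  Δ1: clk:0→1
  Δ2: w1:0→1, w0:1→0
  Δ3: w7:0→1
  (3Δ to stable)
t=1 Δ0: w5=0 w8=0 w1=1 w0=0 w7=1 w6=0 clk=1 w3=0 w4=0 w2=0 w9=0
  Δ1: clk:1→0
  (1Δ to stable)
t=2 Δ0: w5=0 w8=0 w1=1 w0=0 w7=1 w6=0 clk=0 w3=0 w4=0 w2=0 w9=0
  Δ1: clk:0→1
  Δ2: w1:1→0
  Δ3: w7:1→0
  (3Δ to stable)
t=3 Δ0: w5=0 w8=0 w1=0 w0=0 w7=0 w6=0 clk=1 w3=0 w4=0 w2=0 w9=0
  Δ1: clk:1→0
  (1Δ to stable)
t=4 Δ0: w5=0 w8=0 w1=0 w0=0 w7=0 w6=0 clk=0 w3=0 w4=0 w2=0 w9=0
  Δ1: clk:0→1
  (1Δ to stable)
t=5 Δ0: w5=0 w8=0 w1=0 w0=0 w7=0 w6=0 clk=1 w3=0 w4=0 w2=0 w9=0
  Δ1: clk:1→0
  (1Δ to stable)
t=6 Δ0: w5=0 w8=0 w1=0 w0=0 w7=0 w6=0 clk=0 w3=0 w4=0 w2=0 w9=0
  Δ1: clk:0→1
  (1Δ to stable)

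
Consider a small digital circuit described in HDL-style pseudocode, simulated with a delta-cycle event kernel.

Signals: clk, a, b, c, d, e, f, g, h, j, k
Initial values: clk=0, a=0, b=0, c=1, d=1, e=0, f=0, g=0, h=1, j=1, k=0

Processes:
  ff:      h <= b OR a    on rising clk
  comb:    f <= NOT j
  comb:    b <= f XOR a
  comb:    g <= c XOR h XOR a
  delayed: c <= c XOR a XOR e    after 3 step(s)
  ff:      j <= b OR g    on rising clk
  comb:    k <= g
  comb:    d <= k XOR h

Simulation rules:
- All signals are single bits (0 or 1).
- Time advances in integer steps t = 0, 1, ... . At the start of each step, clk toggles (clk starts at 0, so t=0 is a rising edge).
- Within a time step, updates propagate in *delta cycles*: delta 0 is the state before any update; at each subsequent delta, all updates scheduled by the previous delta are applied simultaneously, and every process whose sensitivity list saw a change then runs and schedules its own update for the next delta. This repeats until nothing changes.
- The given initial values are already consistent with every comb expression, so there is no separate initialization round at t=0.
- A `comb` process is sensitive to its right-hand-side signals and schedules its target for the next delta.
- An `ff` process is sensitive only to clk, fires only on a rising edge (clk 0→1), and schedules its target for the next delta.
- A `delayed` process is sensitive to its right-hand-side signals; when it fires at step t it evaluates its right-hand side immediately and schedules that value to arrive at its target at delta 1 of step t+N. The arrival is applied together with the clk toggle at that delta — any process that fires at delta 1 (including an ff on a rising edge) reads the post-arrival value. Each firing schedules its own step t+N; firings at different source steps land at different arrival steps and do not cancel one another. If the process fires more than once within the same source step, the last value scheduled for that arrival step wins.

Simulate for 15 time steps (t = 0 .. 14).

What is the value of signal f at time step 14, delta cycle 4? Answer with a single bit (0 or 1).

0

[bits: j,f,a,g,b,clk,k,d,c,h,e]
t=0: Δ0=10000001110 Δ1=10000101110 Δ2=00000101100 Δ3=01010100100 Δ4=01011110100 Δ5=01011111100 | 5Δ
t=1: Δ0=01011111100 Δ1=01011011100 | 1Δ
t=2: Δ0=01011011100 Δ1=01011111100 Δ2=11011111110 Δ3=10001110110 Δ4=10000100110 Δ5=10000101110 | 5Δ
t=3: Δ0=10000101110 Δ1=10000001110 | 1Δ
t=4: Δ0=10000001110 Δ1=10000101110 Δ2=00000101100 Δ3=01010100100 Δ4=01011110100 Δ5=01011111100 | 5Δ
t=5: Δ0=01011111100 Δ1=01011011100 | 1Δ
t=6: Δ0=01011011100 Δ1=01011111100 Δ2=11011111110 Δ3=10001110110 Δ4=10000100110 Δ5=10000101110 | 5Δ
t=7: Δ0=10000101110 Δ1=10000001110 | 1Δ
t=8: Δ0=10000001110 Δ1=10000101110 Δ2=00000101100 Δ3=01010100100 Δ4=01011110100 Δ5=01011111100 | 5Δ
t=9: Δ0=01011111100 Δ1=01011011100 | 1Δ
t=10: Δ0=01011011100 Δ1=01011111100 Δ2=11011111110 Δ3=10001110110 Δ4=10000100110 Δ5=10000101110 | 5Δ
t=11: Δ0=10000101110 Δ1=10000001110 | 1Δ
t=12: Δ0=10000001110 Δ1=10000101110 Δ2=00000101100 Δ3=01010100100 Δ4=01011110100 Δ5=01011111100 | 5Δ
t=13: Δ0=01011111100 Δ1=01011011100 | 1Δ
t=14: Δ0=01011011100 Δ1=01011111100 Δ2=11011111110 Δ3=10001110110 Δ4=10000100110 Δ5=10000101110 | 5Δ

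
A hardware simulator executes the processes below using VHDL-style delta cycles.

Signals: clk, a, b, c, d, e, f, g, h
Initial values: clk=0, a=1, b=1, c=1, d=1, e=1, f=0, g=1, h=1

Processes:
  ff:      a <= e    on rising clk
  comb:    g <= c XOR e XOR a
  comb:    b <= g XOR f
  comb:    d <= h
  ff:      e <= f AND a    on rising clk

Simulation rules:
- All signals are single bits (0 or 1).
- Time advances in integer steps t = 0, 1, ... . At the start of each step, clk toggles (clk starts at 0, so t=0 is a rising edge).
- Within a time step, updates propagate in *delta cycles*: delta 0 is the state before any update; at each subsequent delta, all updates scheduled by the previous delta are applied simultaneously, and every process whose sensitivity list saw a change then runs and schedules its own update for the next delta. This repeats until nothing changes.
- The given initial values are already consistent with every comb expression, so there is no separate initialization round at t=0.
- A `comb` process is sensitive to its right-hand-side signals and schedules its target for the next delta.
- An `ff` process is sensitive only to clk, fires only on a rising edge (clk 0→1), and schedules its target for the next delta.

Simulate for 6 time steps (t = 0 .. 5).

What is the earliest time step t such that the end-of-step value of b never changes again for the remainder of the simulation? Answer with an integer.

2

t=0 Δ0: b=1 d=1 f=0 h=1 c=1 a=1 clk=0 e=1 g=1
  Δ1: clk:0→1
  Δ2: e:1→0
  Δ3: g:1→0
  Δ4: b:1→0
  (4Δ to stable)
t=1 Δ0: b=0 d=1 f=0 h=1 c=1 a=1 clk=1 e=0 g=0
  Δ1: clk:1→0
  (1Δ to stable)
t=2 Δ0: b=0 d=1 f=0 h=1 c=1 a=1 clk=0 e=0 g=0
  Δ1: clk:0→1
  Δ2: a:1→0
  Δ3: g:0→1
  Δ4: b:0→1
  (4Δ to stable)
t=3 Δ0: b=1 d=1 f=0 h=1 c=1 a=0 clk=1 e=0 g=1
  Δ1: clk:1→0
  (1Δ to stable)
t=4 Δ0: b=1 d=1 f=0 h=1 c=1 a=0 clk=0 e=0 g=1
  Δ1: clk:0→1
  (1Δ to stable)
t=5 Δ0: b=1 d=1 f=0 h=1 c=1 a=0 clk=1 e=0 g=1
  Δ1: clk:1→0
  (1Δ to stable)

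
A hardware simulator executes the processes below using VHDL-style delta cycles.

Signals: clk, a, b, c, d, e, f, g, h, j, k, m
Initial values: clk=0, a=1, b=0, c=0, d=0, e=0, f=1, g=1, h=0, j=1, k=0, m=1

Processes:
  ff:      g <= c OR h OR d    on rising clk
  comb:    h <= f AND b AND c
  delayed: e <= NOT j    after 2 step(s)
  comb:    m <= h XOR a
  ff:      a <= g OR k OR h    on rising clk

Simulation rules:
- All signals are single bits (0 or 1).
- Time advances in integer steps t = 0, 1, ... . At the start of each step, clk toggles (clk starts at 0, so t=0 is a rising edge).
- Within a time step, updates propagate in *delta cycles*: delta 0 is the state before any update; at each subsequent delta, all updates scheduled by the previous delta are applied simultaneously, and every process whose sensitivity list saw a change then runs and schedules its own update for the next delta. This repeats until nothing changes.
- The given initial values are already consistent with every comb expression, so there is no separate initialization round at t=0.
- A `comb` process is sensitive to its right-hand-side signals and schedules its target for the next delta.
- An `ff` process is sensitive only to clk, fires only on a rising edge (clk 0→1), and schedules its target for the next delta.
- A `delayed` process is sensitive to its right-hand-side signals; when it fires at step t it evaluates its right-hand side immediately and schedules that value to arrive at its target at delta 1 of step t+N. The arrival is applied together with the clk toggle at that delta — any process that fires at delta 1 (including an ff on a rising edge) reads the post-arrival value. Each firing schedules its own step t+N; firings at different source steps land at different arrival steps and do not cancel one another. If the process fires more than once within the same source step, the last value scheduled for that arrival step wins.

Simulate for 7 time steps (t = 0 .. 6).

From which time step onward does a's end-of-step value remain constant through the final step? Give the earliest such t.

[bits: m,k,b,e,h,a,d,f,c,g,clk,j]
t=0: Δ0=100001010101 Δ1=100001010111 Δ2=100001010011 | 2Δ
t=1: Δ0=100001010011 Δ1=100001010001 | 1Δ
t=2: Δ0=100001010001 Δ1=100001010011 Δ2=100000010011 Δ3=000000010011 | 3Δ
t=3: Δ0=000000010011 Δ1=000000010001 | 1Δ
t=4: Δ0=000000010001 Δ1=000000010011 | 1Δ
t=5: Δ0=000000010011 Δ1=000000010001 | 1Δ
t=6: Δ0=000000010001 Δ1=000000010011 | 1Δ

2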